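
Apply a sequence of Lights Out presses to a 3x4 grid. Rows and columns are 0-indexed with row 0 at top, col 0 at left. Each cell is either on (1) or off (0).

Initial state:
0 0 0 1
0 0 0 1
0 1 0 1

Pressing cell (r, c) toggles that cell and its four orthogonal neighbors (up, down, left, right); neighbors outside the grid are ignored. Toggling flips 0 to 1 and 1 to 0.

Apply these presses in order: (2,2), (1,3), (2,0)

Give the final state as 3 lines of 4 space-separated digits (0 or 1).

Answer: 0 0 0 0
1 0 0 0
1 1 1 1

Derivation:
After press 1 at (2,2):
0 0 0 1
0 0 1 1
0 0 1 0

After press 2 at (1,3):
0 0 0 0
0 0 0 0
0 0 1 1

After press 3 at (2,0):
0 0 0 0
1 0 0 0
1 1 1 1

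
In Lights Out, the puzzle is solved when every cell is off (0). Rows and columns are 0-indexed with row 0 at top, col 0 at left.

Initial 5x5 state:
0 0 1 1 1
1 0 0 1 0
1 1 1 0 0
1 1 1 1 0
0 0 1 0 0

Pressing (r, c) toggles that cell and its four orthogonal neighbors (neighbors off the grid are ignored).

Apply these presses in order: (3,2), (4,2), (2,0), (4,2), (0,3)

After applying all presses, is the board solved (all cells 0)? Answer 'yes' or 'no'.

Answer: yes

Derivation:
After press 1 at (3,2):
0 0 1 1 1
1 0 0 1 0
1 1 0 0 0
1 0 0 0 0
0 0 0 0 0

After press 2 at (4,2):
0 0 1 1 1
1 0 0 1 0
1 1 0 0 0
1 0 1 0 0
0 1 1 1 0

After press 3 at (2,0):
0 0 1 1 1
0 0 0 1 0
0 0 0 0 0
0 0 1 0 0
0 1 1 1 0

After press 4 at (4,2):
0 0 1 1 1
0 0 0 1 0
0 0 0 0 0
0 0 0 0 0
0 0 0 0 0

After press 5 at (0,3):
0 0 0 0 0
0 0 0 0 0
0 0 0 0 0
0 0 0 0 0
0 0 0 0 0

Lights still on: 0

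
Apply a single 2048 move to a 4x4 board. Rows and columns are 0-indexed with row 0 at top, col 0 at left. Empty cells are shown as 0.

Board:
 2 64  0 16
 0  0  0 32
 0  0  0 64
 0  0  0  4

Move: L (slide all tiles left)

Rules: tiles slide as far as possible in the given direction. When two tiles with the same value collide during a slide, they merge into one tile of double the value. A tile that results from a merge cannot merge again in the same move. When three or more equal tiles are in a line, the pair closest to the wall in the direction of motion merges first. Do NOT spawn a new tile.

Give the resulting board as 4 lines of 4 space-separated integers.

Answer:  2 64 16  0
32  0  0  0
64  0  0  0
 4  0  0  0

Derivation:
Slide left:
row 0: [2, 64, 0, 16] -> [2, 64, 16, 0]
row 1: [0, 0, 0, 32] -> [32, 0, 0, 0]
row 2: [0, 0, 0, 64] -> [64, 0, 0, 0]
row 3: [0, 0, 0, 4] -> [4, 0, 0, 0]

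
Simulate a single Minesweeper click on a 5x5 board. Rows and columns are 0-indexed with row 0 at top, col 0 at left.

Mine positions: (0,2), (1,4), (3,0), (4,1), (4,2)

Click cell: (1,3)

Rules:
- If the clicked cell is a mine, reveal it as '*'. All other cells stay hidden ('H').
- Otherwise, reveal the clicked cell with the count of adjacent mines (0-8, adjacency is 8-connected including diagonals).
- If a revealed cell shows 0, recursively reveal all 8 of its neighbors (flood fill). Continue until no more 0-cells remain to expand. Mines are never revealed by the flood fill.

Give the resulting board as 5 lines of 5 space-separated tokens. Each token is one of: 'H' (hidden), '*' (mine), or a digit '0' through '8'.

H H H H H
H H H 2 H
H H H H H
H H H H H
H H H H H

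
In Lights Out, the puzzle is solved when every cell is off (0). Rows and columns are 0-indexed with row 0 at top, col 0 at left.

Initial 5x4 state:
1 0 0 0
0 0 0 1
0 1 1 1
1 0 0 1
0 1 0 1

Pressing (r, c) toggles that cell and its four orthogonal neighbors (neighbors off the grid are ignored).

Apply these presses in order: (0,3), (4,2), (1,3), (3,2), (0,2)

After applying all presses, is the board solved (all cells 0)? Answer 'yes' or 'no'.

Answer: no

Derivation:
After press 1 at (0,3):
1 0 1 1
0 0 0 0
0 1 1 1
1 0 0 1
0 1 0 1

After press 2 at (4,2):
1 0 1 1
0 0 0 0
0 1 1 1
1 0 1 1
0 0 1 0

After press 3 at (1,3):
1 0 1 0
0 0 1 1
0 1 1 0
1 0 1 1
0 0 1 0

After press 4 at (3,2):
1 0 1 0
0 0 1 1
0 1 0 0
1 1 0 0
0 0 0 0

After press 5 at (0,2):
1 1 0 1
0 0 0 1
0 1 0 0
1 1 0 0
0 0 0 0

Lights still on: 7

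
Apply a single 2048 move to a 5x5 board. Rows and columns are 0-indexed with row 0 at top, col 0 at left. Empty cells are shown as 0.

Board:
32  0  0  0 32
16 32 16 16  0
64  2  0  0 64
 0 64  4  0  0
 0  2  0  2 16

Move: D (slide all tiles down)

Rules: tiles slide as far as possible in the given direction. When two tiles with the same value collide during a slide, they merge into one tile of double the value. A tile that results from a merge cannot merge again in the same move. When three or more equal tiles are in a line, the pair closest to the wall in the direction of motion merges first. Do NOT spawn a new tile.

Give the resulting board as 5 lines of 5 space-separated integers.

Answer:  0  0  0  0  0
 0 32  0  0  0
32  2  0  0 32
16 64 16 16 64
64  2  4  2 16

Derivation:
Slide down:
col 0: [32, 16, 64, 0, 0] -> [0, 0, 32, 16, 64]
col 1: [0, 32, 2, 64, 2] -> [0, 32, 2, 64, 2]
col 2: [0, 16, 0, 4, 0] -> [0, 0, 0, 16, 4]
col 3: [0, 16, 0, 0, 2] -> [0, 0, 0, 16, 2]
col 4: [32, 0, 64, 0, 16] -> [0, 0, 32, 64, 16]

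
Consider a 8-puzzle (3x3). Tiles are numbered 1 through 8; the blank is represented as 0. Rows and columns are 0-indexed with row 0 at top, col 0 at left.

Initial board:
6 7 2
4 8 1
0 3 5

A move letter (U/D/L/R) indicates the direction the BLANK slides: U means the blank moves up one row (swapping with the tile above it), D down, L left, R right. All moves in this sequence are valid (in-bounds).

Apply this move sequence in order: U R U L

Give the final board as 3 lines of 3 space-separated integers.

After move 1 (U):
6 7 2
0 8 1
4 3 5

After move 2 (R):
6 7 2
8 0 1
4 3 5

After move 3 (U):
6 0 2
8 7 1
4 3 5

After move 4 (L):
0 6 2
8 7 1
4 3 5

Answer: 0 6 2
8 7 1
4 3 5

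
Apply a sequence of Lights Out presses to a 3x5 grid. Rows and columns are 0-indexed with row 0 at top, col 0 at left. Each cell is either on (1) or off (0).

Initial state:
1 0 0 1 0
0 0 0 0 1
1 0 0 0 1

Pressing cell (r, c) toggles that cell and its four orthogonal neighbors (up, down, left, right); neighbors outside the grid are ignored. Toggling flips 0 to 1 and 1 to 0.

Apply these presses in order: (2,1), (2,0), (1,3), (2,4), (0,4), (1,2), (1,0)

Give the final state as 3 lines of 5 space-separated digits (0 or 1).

After press 1 at (2,1):
1 0 0 1 0
0 1 0 0 1
0 1 1 0 1

After press 2 at (2,0):
1 0 0 1 0
1 1 0 0 1
1 0 1 0 1

After press 3 at (1,3):
1 0 0 0 0
1 1 1 1 0
1 0 1 1 1

After press 4 at (2,4):
1 0 0 0 0
1 1 1 1 1
1 0 1 0 0

After press 5 at (0,4):
1 0 0 1 1
1 1 1 1 0
1 0 1 0 0

After press 6 at (1,2):
1 0 1 1 1
1 0 0 0 0
1 0 0 0 0

After press 7 at (1,0):
0 0 1 1 1
0 1 0 0 0
0 0 0 0 0

Answer: 0 0 1 1 1
0 1 0 0 0
0 0 0 0 0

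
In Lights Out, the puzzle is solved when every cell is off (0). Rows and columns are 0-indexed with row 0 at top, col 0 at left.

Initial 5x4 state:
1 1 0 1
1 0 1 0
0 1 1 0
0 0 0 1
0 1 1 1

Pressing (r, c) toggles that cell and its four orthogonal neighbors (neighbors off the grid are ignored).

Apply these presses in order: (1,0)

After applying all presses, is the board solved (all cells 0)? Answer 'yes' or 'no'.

Answer: no

Derivation:
After press 1 at (1,0):
0 1 0 1
0 1 1 0
1 1 1 0
0 0 0 1
0 1 1 1

Lights still on: 11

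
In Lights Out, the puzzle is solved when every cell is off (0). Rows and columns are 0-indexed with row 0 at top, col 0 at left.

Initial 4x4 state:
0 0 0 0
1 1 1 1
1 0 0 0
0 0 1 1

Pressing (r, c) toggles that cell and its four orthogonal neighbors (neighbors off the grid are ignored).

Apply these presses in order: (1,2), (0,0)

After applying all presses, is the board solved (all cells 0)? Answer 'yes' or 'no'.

After press 1 at (1,2):
0 0 1 0
1 0 0 0
1 0 1 0
0 0 1 1

After press 2 at (0,0):
1 1 1 0
0 0 0 0
1 0 1 0
0 0 1 1

Lights still on: 7

Answer: no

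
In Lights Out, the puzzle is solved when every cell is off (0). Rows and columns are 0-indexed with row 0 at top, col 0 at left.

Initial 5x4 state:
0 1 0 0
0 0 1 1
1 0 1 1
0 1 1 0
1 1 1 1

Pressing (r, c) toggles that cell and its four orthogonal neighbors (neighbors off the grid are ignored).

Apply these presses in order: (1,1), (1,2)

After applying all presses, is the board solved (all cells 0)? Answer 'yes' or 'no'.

After press 1 at (1,1):
0 0 0 0
1 1 0 1
1 1 1 1
0 1 1 0
1 1 1 1

After press 2 at (1,2):
0 0 1 0
1 0 1 0
1 1 0 1
0 1 1 0
1 1 1 1

Lights still on: 12

Answer: no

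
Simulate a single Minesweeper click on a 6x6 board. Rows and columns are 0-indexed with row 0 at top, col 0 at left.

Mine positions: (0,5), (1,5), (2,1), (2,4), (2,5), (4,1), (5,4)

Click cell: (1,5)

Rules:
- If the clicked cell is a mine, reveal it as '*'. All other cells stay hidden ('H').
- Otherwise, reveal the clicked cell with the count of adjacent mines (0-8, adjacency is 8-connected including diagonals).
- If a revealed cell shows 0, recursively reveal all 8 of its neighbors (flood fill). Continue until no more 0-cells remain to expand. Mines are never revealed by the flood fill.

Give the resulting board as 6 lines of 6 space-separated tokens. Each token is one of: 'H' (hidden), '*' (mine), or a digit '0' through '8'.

H H H H H H
H H H H H *
H H H H H H
H H H H H H
H H H H H H
H H H H H H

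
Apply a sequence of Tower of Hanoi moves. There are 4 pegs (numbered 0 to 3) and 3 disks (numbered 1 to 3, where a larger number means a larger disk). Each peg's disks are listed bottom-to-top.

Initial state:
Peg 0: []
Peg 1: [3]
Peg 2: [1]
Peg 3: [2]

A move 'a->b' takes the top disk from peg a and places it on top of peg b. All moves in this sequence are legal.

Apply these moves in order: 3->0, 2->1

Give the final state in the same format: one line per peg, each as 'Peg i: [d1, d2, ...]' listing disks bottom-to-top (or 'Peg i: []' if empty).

Answer: Peg 0: [2]
Peg 1: [3, 1]
Peg 2: []
Peg 3: []

Derivation:
After move 1 (3->0):
Peg 0: [2]
Peg 1: [3]
Peg 2: [1]
Peg 3: []

After move 2 (2->1):
Peg 0: [2]
Peg 1: [3, 1]
Peg 2: []
Peg 3: []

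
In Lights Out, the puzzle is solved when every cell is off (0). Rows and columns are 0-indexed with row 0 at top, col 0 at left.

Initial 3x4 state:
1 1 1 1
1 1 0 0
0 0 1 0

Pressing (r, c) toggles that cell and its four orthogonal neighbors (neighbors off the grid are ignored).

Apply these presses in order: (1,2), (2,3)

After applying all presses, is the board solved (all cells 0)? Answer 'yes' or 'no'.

After press 1 at (1,2):
1 1 0 1
1 0 1 1
0 0 0 0

After press 2 at (2,3):
1 1 0 1
1 0 1 0
0 0 1 1

Lights still on: 7

Answer: no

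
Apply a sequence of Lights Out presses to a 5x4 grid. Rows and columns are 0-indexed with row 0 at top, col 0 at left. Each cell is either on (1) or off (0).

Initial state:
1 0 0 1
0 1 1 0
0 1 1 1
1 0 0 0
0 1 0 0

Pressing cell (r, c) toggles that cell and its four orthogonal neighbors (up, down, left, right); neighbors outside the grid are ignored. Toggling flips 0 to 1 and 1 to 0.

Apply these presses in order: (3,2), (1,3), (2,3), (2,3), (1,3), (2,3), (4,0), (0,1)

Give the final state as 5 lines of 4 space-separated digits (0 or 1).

Answer: 0 1 1 1
0 0 1 1
0 1 1 0
0 1 1 0
1 0 1 0

Derivation:
After press 1 at (3,2):
1 0 0 1
0 1 1 0
0 1 0 1
1 1 1 1
0 1 1 0

After press 2 at (1,3):
1 0 0 0
0 1 0 1
0 1 0 0
1 1 1 1
0 1 1 0

After press 3 at (2,3):
1 0 0 0
0 1 0 0
0 1 1 1
1 1 1 0
0 1 1 0

After press 4 at (2,3):
1 0 0 0
0 1 0 1
0 1 0 0
1 1 1 1
0 1 1 0

After press 5 at (1,3):
1 0 0 1
0 1 1 0
0 1 0 1
1 1 1 1
0 1 1 0

After press 6 at (2,3):
1 0 0 1
0 1 1 1
0 1 1 0
1 1 1 0
0 1 1 0

After press 7 at (4,0):
1 0 0 1
0 1 1 1
0 1 1 0
0 1 1 0
1 0 1 0

After press 8 at (0,1):
0 1 1 1
0 0 1 1
0 1 1 0
0 1 1 0
1 0 1 0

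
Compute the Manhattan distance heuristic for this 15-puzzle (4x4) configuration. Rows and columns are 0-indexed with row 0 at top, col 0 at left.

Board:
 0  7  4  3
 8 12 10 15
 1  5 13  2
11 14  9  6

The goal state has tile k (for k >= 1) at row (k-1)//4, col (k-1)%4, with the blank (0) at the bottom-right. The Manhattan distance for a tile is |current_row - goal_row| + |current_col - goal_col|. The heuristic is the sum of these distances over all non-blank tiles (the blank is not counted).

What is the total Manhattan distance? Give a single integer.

Tile 7: (0,1)->(1,2) = 2
Tile 4: (0,2)->(0,3) = 1
Tile 3: (0,3)->(0,2) = 1
Tile 8: (1,0)->(1,3) = 3
Tile 12: (1,1)->(2,3) = 3
Tile 10: (1,2)->(2,1) = 2
Tile 15: (1,3)->(3,2) = 3
Tile 1: (2,0)->(0,0) = 2
Tile 5: (2,1)->(1,0) = 2
Tile 13: (2,2)->(3,0) = 3
Tile 2: (2,3)->(0,1) = 4
Tile 11: (3,0)->(2,2) = 3
Tile 14: (3,1)->(3,1) = 0
Tile 9: (3,2)->(2,0) = 3
Tile 6: (3,3)->(1,1) = 4
Sum: 2 + 1 + 1 + 3 + 3 + 2 + 3 + 2 + 2 + 3 + 4 + 3 + 0 + 3 + 4 = 36

Answer: 36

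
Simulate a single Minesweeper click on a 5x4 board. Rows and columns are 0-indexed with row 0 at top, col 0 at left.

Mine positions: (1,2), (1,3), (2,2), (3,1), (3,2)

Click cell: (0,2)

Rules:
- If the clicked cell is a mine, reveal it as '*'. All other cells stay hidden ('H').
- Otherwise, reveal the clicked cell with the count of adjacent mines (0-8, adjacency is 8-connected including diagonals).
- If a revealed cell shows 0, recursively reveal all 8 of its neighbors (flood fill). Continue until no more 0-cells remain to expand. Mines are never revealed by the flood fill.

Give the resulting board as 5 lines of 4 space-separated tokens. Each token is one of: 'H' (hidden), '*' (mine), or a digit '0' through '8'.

H H 2 H
H H H H
H H H H
H H H H
H H H H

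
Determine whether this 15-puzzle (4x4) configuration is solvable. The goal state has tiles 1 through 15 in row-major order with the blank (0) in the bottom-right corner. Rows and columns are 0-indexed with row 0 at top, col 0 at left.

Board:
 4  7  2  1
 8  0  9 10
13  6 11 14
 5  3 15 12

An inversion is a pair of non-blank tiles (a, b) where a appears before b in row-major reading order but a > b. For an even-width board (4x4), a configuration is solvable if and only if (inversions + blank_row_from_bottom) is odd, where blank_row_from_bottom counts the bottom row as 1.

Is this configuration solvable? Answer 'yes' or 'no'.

Answer: yes

Derivation:
Inversions: 32
Blank is in row 1 (0-indexed from top), which is row 3 counting from the bottom (bottom = 1).
32 + 3 = 35, which is odd, so the puzzle is solvable.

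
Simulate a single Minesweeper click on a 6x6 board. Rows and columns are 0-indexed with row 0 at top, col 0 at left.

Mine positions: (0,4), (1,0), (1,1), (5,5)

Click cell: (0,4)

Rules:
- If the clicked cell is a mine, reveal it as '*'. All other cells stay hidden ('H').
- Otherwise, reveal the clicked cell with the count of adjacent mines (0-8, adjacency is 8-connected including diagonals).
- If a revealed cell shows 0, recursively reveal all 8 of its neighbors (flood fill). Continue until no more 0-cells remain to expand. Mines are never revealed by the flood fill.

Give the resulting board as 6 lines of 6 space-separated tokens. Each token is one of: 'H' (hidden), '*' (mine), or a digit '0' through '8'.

H H H H * H
H H H H H H
H H H H H H
H H H H H H
H H H H H H
H H H H H H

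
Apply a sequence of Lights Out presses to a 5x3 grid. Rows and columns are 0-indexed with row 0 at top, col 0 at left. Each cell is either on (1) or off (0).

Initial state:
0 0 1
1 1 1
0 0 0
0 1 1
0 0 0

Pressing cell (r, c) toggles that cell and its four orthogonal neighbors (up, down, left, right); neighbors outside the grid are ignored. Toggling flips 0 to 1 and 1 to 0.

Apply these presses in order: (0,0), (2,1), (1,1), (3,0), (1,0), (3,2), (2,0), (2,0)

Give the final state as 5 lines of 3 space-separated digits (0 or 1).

After press 1 at (0,0):
1 1 1
0 1 1
0 0 0
0 1 1
0 0 0

After press 2 at (2,1):
1 1 1
0 0 1
1 1 1
0 0 1
0 0 0

After press 3 at (1,1):
1 0 1
1 1 0
1 0 1
0 0 1
0 0 0

After press 4 at (3,0):
1 0 1
1 1 0
0 0 1
1 1 1
1 0 0

After press 5 at (1,0):
0 0 1
0 0 0
1 0 1
1 1 1
1 0 0

After press 6 at (3,2):
0 0 1
0 0 0
1 0 0
1 0 0
1 0 1

After press 7 at (2,0):
0 0 1
1 0 0
0 1 0
0 0 0
1 0 1

After press 8 at (2,0):
0 0 1
0 0 0
1 0 0
1 0 0
1 0 1

Answer: 0 0 1
0 0 0
1 0 0
1 0 0
1 0 1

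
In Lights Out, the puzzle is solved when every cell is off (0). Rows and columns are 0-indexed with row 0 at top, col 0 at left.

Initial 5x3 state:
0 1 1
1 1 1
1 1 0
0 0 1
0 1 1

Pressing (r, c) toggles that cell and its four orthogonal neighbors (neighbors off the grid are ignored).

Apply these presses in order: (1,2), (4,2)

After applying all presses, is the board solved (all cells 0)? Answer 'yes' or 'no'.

After press 1 at (1,2):
0 1 0
1 0 0
1 1 1
0 0 1
0 1 1

After press 2 at (4,2):
0 1 0
1 0 0
1 1 1
0 0 0
0 0 0

Lights still on: 5

Answer: no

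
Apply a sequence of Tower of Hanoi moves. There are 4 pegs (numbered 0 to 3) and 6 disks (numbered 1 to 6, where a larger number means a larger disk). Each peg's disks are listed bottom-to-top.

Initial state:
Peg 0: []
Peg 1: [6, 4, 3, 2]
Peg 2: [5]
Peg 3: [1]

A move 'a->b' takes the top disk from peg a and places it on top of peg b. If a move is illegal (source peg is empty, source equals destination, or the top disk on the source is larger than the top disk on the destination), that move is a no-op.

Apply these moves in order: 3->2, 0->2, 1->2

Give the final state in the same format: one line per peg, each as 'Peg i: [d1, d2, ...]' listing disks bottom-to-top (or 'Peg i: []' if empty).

After move 1 (3->2):
Peg 0: []
Peg 1: [6, 4, 3, 2]
Peg 2: [5, 1]
Peg 3: []

After move 2 (0->2):
Peg 0: []
Peg 1: [6, 4, 3, 2]
Peg 2: [5, 1]
Peg 3: []

After move 3 (1->2):
Peg 0: []
Peg 1: [6, 4, 3, 2]
Peg 2: [5, 1]
Peg 3: []

Answer: Peg 0: []
Peg 1: [6, 4, 3, 2]
Peg 2: [5, 1]
Peg 3: []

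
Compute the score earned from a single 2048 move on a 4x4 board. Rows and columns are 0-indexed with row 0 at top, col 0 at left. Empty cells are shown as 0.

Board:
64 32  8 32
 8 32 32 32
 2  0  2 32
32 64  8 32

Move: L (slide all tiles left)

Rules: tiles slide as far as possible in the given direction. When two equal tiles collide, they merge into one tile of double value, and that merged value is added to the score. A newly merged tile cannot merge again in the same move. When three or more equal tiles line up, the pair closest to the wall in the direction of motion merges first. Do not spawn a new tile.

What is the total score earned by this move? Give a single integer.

Answer: 68

Derivation:
Slide left:
row 0: [64, 32, 8, 32] -> [64, 32, 8, 32]  score +0 (running 0)
row 1: [8, 32, 32, 32] -> [8, 64, 32, 0]  score +64 (running 64)
row 2: [2, 0, 2, 32] -> [4, 32, 0, 0]  score +4 (running 68)
row 3: [32, 64, 8, 32] -> [32, 64, 8, 32]  score +0 (running 68)
Board after move:
64 32  8 32
 8 64 32  0
 4 32  0  0
32 64  8 32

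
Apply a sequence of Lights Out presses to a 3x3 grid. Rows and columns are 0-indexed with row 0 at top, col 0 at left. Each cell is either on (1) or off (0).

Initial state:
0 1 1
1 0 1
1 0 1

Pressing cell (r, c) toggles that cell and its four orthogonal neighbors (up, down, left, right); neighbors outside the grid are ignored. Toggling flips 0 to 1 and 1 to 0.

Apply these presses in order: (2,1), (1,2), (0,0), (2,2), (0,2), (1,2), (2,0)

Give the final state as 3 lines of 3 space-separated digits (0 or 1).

Answer: 1 1 0
1 1 1
1 1 1

Derivation:
After press 1 at (2,1):
0 1 1
1 1 1
0 1 0

After press 2 at (1,2):
0 1 0
1 0 0
0 1 1

After press 3 at (0,0):
1 0 0
0 0 0
0 1 1

After press 4 at (2,2):
1 0 0
0 0 1
0 0 0

After press 5 at (0,2):
1 1 1
0 0 0
0 0 0

After press 6 at (1,2):
1 1 0
0 1 1
0 0 1

After press 7 at (2,0):
1 1 0
1 1 1
1 1 1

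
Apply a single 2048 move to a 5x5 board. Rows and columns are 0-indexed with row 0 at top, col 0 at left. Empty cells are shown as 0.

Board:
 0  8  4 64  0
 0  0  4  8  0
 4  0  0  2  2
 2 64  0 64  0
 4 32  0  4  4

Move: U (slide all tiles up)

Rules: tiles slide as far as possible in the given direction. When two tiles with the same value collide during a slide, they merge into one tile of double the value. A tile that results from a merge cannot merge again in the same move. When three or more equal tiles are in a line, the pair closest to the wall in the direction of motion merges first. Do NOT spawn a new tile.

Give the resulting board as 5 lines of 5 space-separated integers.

Slide up:
col 0: [0, 0, 4, 2, 4] -> [4, 2, 4, 0, 0]
col 1: [8, 0, 0, 64, 32] -> [8, 64, 32, 0, 0]
col 2: [4, 4, 0, 0, 0] -> [8, 0, 0, 0, 0]
col 3: [64, 8, 2, 64, 4] -> [64, 8, 2, 64, 4]
col 4: [0, 0, 2, 0, 4] -> [2, 4, 0, 0, 0]

Answer:  4  8  8 64  2
 2 64  0  8  4
 4 32  0  2  0
 0  0  0 64  0
 0  0  0  4  0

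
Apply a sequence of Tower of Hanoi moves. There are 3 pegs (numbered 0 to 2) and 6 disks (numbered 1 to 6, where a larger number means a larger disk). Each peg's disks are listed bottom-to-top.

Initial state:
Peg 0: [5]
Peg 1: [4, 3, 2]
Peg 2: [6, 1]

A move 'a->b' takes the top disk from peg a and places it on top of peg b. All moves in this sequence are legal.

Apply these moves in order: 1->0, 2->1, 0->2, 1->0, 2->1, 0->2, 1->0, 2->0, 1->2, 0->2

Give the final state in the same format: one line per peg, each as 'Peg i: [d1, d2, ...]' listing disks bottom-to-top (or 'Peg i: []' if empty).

After move 1 (1->0):
Peg 0: [5, 2]
Peg 1: [4, 3]
Peg 2: [6, 1]

After move 2 (2->1):
Peg 0: [5, 2]
Peg 1: [4, 3, 1]
Peg 2: [6]

After move 3 (0->2):
Peg 0: [5]
Peg 1: [4, 3, 1]
Peg 2: [6, 2]

After move 4 (1->0):
Peg 0: [5, 1]
Peg 1: [4, 3]
Peg 2: [6, 2]

After move 5 (2->1):
Peg 0: [5, 1]
Peg 1: [4, 3, 2]
Peg 2: [6]

After move 6 (0->2):
Peg 0: [5]
Peg 1: [4, 3, 2]
Peg 2: [6, 1]

After move 7 (1->0):
Peg 0: [5, 2]
Peg 1: [4, 3]
Peg 2: [6, 1]

After move 8 (2->0):
Peg 0: [5, 2, 1]
Peg 1: [4, 3]
Peg 2: [6]

After move 9 (1->2):
Peg 0: [5, 2, 1]
Peg 1: [4]
Peg 2: [6, 3]

After move 10 (0->2):
Peg 0: [5, 2]
Peg 1: [4]
Peg 2: [6, 3, 1]

Answer: Peg 0: [5, 2]
Peg 1: [4]
Peg 2: [6, 3, 1]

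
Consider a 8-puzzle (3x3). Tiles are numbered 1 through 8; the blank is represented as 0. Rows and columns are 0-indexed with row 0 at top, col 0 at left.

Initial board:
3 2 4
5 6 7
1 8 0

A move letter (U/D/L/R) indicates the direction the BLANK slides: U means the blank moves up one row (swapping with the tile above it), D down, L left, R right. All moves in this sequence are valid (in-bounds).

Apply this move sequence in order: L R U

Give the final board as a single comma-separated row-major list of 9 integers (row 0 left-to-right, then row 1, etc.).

After move 1 (L):
3 2 4
5 6 7
1 0 8

After move 2 (R):
3 2 4
5 6 7
1 8 0

After move 3 (U):
3 2 4
5 6 0
1 8 7

Answer: 3, 2, 4, 5, 6, 0, 1, 8, 7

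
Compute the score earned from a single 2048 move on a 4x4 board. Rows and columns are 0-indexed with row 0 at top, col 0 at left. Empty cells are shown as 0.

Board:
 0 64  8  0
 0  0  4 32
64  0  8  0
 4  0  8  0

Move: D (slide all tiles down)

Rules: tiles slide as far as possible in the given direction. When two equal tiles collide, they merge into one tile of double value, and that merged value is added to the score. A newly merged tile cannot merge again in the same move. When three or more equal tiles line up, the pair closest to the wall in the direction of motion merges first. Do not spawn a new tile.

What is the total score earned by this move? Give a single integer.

Slide down:
col 0: [0, 0, 64, 4] -> [0, 0, 64, 4]  score +0 (running 0)
col 1: [64, 0, 0, 0] -> [0, 0, 0, 64]  score +0 (running 0)
col 2: [8, 4, 8, 8] -> [0, 8, 4, 16]  score +16 (running 16)
col 3: [0, 32, 0, 0] -> [0, 0, 0, 32]  score +0 (running 16)
Board after move:
 0  0  0  0
 0  0  8  0
64  0  4  0
 4 64 16 32

Answer: 16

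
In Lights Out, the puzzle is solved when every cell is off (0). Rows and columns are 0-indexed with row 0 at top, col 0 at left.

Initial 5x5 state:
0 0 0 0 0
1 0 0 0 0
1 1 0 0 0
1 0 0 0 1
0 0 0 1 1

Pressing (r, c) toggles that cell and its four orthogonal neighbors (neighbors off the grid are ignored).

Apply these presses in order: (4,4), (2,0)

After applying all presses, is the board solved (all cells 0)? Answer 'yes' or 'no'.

After press 1 at (4,4):
0 0 0 0 0
1 0 0 0 0
1 1 0 0 0
1 0 0 0 0
0 0 0 0 0

After press 2 at (2,0):
0 0 0 0 0
0 0 0 0 0
0 0 0 0 0
0 0 0 0 0
0 0 0 0 0

Lights still on: 0

Answer: yes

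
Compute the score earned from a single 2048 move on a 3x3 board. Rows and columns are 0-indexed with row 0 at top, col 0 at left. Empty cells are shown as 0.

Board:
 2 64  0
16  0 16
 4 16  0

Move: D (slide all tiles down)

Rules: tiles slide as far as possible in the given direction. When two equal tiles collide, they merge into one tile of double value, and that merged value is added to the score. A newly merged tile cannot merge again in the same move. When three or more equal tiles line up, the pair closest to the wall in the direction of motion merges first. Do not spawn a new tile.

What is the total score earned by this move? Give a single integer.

Slide down:
col 0: [2, 16, 4] -> [2, 16, 4]  score +0 (running 0)
col 1: [64, 0, 16] -> [0, 64, 16]  score +0 (running 0)
col 2: [0, 16, 0] -> [0, 0, 16]  score +0 (running 0)
Board after move:
 2  0  0
16 64  0
 4 16 16

Answer: 0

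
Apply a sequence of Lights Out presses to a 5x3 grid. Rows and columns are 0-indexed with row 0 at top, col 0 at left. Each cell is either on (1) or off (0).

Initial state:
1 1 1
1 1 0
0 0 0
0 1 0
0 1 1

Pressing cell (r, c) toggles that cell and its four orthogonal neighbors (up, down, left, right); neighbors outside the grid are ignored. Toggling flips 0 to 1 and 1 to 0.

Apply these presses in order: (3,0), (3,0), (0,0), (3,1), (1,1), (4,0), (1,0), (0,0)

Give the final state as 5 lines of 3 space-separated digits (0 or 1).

Answer: 0 0 1
1 1 1
1 0 0
0 0 1
1 1 1

Derivation:
After press 1 at (3,0):
1 1 1
1 1 0
1 0 0
1 0 0
1 1 1

After press 2 at (3,0):
1 1 1
1 1 0
0 0 0
0 1 0
0 1 1

After press 3 at (0,0):
0 0 1
0 1 0
0 0 0
0 1 0
0 1 1

After press 4 at (3,1):
0 0 1
0 1 0
0 1 0
1 0 1
0 0 1

After press 5 at (1,1):
0 1 1
1 0 1
0 0 0
1 0 1
0 0 1

After press 6 at (4,0):
0 1 1
1 0 1
0 0 0
0 0 1
1 1 1

After press 7 at (1,0):
1 1 1
0 1 1
1 0 0
0 0 1
1 1 1

After press 8 at (0,0):
0 0 1
1 1 1
1 0 0
0 0 1
1 1 1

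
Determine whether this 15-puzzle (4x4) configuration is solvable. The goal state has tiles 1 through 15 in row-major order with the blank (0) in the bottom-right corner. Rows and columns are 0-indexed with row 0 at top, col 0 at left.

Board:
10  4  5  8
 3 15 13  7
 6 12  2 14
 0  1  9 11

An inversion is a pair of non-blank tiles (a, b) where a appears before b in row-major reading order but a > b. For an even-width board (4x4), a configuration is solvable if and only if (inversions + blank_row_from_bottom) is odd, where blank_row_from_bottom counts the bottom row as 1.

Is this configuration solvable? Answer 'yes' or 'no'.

Answer: no

Derivation:
Inversions: 51
Blank is in row 3 (0-indexed from top), which is row 1 counting from the bottom (bottom = 1).
51 + 1 = 52, which is even, so the puzzle is not solvable.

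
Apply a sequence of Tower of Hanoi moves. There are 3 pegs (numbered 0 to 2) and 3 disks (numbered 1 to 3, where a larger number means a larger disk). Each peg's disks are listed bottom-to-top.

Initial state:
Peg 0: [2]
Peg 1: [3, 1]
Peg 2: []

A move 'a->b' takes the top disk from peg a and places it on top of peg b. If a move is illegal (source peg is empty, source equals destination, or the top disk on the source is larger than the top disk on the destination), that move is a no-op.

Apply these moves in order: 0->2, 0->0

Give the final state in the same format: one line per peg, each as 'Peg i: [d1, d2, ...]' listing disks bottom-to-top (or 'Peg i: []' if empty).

After move 1 (0->2):
Peg 0: []
Peg 1: [3, 1]
Peg 2: [2]

After move 2 (0->0):
Peg 0: []
Peg 1: [3, 1]
Peg 2: [2]

Answer: Peg 0: []
Peg 1: [3, 1]
Peg 2: [2]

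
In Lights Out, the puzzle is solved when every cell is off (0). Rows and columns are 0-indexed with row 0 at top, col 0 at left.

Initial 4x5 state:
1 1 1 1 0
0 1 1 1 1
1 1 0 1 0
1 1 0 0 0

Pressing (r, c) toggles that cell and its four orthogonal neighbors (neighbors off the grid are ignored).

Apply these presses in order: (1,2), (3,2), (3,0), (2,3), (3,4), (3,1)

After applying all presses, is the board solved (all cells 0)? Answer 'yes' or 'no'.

Answer: no

Derivation:
After press 1 at (1,2):
1 1 0 1 0
0 0 0 0 1
1 1 1 1 0
1 1 0 0 0

After press 2 at (3,2):
1 1 0 1 0
0 0 0 0 1
1 1 0 1 0
1 0 1 1 0

After press 3 at (3,0):
1 1 0 1 0
0 0 0 0 1
0 1 0 1 0
0 1 1 1 0

After press 4 at (2,3):
1 1 0 1 0
0 0 0 1 1
0 1 1 0 1
0 1 1 0 0

After press 5 at (3,4):
1 1 0 1 0
0 0 0 1 1
0 1 1 0 0
0 1 1 1 1

After press 6 at (3,1):
1 1 0 1 0
0 0 0 1 1
0 0 1 0 0
1 0 0 1 1

Lights still on: 9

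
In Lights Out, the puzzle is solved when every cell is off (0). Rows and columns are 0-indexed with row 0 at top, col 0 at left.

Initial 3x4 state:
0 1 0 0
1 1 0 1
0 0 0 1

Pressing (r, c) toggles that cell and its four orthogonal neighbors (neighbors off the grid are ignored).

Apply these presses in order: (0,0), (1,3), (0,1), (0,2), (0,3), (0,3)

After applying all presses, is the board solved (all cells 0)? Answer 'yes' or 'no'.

After press 1 at (0,0):
1 0 0 0
0 1 0 1
0 0 0 1

After press 2 at (1,3):
1 0 0 1
0 1 1 0
0 0 0 0

After press 3 at (0,1):
0 1 1 1
0 0 1 0
0 0 0 0

After press 4 at (0,2):
0 0 0 0
0 0 0 0
0 0 0 0

After press 5 at (0,3):
0 0 1 1
0 0 0 1
0 0 0 0

After press 6 at (0,3):
0 0 0 0
0 0 0 0
0 0 0 0

Lights still on: 0

Answer: yes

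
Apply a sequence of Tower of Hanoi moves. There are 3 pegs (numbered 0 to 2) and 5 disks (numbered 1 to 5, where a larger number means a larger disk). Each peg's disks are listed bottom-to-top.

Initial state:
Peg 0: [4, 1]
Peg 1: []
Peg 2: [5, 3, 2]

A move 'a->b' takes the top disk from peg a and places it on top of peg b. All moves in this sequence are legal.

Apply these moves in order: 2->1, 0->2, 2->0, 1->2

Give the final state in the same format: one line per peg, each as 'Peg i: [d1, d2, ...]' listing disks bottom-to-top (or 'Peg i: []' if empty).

After move 1 (2->1):
Peg 0: [4, 1]
Peg 1: [2]
Peg 2: [5, 3]

After move 2 (0->2):
Peg 0: [4]
Peg 1: [2]
Peg 2: [5, 3, 1]

After move 3 (2->0):
Peg 0: [4, 1]
Peg 1: [2]
Peg 2: [5, 3]

After move 4 (1->2):
Peg 0: [4, 1]
Peg 1: []
Peg 2: [5, 3, 2]

Answer: Peg 0: [4, 1]
Peg 1: []
Peg 2: [5, 3, 2]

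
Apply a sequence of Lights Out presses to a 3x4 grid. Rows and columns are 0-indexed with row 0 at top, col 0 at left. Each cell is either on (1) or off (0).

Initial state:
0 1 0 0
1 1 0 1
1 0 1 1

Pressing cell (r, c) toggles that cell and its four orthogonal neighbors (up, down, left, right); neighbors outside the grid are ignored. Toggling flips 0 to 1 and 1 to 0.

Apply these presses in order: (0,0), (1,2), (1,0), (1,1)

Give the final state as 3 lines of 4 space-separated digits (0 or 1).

Answer: 0 1 1 0
0 0 0 0
0 1 0 1

Derivation:
After press 1 at (0,0):
1 0 0 0
0 1 0 1
1 0 1 1

After press 2 at (1,2):
1 0 1 0
0 0 1 0
1 0 0 1

After press 3 at (1,0):
0 0 1 0
1 1 1 0
0 0 0 1

After press 4 at (1,1):
0 1 1 0
0 0 0 0
0 1 0 1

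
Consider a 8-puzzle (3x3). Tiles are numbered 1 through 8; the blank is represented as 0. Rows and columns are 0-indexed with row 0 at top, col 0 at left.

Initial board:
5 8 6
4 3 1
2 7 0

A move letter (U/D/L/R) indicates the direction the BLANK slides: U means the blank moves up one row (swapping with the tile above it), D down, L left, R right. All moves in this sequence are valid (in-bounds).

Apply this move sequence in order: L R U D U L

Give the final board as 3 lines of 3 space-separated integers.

Answer: 5 8 6
4 0 3
2 7 1

Derivation:
After move 1 (L):
5 8 6
4 3 1
2 0 7

After move 2 (R):
5 8 6
4 3 1
2 7 0

After move 3 (U):
5 8 6
4 3 0
2 7 1

After move 4 (D):
5 8 6
4 3 1
2 7 0

After move 5 (U):
5 8 6
4 3 0
2 7 1

After move 6 (L):
5 8 6
4 0 3
2 7 1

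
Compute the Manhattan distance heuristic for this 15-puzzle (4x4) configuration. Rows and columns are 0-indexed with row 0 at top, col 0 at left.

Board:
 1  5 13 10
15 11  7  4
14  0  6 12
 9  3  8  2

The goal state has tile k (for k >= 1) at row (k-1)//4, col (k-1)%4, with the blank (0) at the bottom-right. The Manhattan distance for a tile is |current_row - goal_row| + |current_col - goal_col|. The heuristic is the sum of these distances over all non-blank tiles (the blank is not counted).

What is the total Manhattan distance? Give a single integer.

Answer: 35

Derivation:
Tile 1: (0,0)->(0,0) = 0
Tile 5: (0,1)->(1,0) = 2
Tile 13: (0,2)->(3,0) = 5
Tile 10: (0,3)->(2,1) = 4
Tile 15: (1,0)->(3,2) = 4
Tile 11: (1,1)->(2,2) = 2
Tile 7: (1,2)->(1,2) = 0
Tile 4: (1,3)->(0,3) = 1
Tile 14: (2,0)->(3,1) = 2
Tile 6: (2,2)->(1,1) = 2
Tile 12: (2,3)->(2,3) = 0
Tile 9: (3,0)->(2,0) = 1
Tile 3: (3,1)->(0,2) = 4
Tile 8: (3,2)->(1,3) = 3
Tile 2: (3,3)->(0,1) = 5
Sum: 0 + 2 + 5 + 4 + 4 + 2 + 0 + 1 + 2 + 2 + 0 + 1 + 4 + 3 + 5 = 35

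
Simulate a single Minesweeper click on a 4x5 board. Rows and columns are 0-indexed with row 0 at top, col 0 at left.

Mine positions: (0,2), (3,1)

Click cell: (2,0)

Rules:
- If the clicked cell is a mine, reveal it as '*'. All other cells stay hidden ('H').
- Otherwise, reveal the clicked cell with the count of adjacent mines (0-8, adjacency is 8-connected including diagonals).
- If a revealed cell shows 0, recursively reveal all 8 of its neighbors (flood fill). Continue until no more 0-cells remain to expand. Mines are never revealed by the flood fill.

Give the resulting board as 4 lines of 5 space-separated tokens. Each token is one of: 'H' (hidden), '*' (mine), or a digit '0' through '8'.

H H H H H
H H H H H
1 H H H H
H H H H H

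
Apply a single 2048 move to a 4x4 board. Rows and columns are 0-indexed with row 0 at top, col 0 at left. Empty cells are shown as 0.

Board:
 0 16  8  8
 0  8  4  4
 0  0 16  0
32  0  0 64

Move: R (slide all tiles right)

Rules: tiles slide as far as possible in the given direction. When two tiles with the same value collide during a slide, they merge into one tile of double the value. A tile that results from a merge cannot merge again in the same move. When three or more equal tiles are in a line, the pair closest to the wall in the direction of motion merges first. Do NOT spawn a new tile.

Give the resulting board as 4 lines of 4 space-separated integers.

Slide right:
row 0: [0, 16, 8, 8] -> [0, 0, 16, 16]
row 1: [0, 8, 4, 4] -> [0, 0, 8, 8]
row 2: [0, 0, 16, 0] -> [0, 0, 0, 16]
row 3: [32, 0, 0, 64] -> [0, 0, 32, 64]

Answer:  0  0 16 16
 0  0  8  8
 0  0  0 16
 0  0 32 64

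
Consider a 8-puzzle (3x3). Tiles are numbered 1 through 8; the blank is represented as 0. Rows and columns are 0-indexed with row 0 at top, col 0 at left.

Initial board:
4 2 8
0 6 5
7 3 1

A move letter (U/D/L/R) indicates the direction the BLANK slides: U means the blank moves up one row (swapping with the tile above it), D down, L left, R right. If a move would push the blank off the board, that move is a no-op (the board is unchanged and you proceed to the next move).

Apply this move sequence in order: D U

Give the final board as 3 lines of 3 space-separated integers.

Answer: 4 2 8
0 6 5
7 3 1

Derivation:
After move 1 (D):
4 2 8
7 6 5
0 3 1

After move 2 (U):
4 2 8
0 6 5
7 3 1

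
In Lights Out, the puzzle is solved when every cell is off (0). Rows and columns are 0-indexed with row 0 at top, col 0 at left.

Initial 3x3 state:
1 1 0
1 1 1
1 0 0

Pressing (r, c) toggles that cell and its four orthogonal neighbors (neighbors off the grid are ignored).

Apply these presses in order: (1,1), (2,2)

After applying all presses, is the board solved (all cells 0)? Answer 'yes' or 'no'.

After press 1 at (1,1):
1 0 0
0 0 0
1 1 0

After press 2 at (2,2):
1 0 0
0 0 1
1 0 1

Lights still on: 4

Answer: no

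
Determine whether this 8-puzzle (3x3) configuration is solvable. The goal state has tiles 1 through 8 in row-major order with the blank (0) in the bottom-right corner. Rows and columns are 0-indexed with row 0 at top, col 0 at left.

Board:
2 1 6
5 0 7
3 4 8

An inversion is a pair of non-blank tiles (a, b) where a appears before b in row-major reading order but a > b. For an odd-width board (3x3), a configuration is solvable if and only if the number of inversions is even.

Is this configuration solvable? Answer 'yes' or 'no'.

Answer: yes

Derivation:
Inversions (pairs i<j in row-major order where tile[i] > tile[j] > 0): 8
8 is even, so the puzzle is solvable.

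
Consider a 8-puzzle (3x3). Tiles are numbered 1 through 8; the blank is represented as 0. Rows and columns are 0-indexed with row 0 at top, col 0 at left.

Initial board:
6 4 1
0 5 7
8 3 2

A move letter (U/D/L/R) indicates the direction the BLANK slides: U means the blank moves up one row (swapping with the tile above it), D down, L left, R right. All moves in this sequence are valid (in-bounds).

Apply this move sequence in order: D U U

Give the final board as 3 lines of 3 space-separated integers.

Answer: 0 4 1
6 5 7
8 3 2

Derivation:
After move 1 (D):
6 4 1
8 5 7
0 3 2

After move 2 (U):
6 4 1
0 5 7
8 3 2

After move 3 (U):
0 4 1
6 5 7
8 3 2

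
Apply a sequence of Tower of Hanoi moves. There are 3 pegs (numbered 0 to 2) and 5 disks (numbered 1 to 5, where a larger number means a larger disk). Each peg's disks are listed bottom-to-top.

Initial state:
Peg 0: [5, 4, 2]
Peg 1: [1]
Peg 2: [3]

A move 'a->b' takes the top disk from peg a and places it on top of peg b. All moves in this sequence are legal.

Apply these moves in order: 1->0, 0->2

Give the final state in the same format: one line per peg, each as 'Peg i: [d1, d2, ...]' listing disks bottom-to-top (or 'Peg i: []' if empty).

After move 1 (1->0):
Peg 0: [5, 4, 2, 1]
Peg 1: []
Peg 2: [3]

After move 2 (0->2):
Peg 0: [5, 4, 2]
Peg 1: []
Peg 2: [3, 1]

Answer: Peg 0: [5, 4, 2]
Peg 1: []
Peg 2: [3, 1]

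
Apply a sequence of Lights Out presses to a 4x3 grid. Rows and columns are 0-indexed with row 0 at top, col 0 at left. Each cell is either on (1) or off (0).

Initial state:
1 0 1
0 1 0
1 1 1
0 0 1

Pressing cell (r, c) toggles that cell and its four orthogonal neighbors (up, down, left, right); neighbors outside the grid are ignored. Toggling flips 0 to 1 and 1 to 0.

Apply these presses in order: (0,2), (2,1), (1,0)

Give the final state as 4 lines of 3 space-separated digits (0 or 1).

After press 1 at (0,2):
1 1 0
0 1 1
1 1 1
0 0 1

After press 2 at (2,1):
1 1 0
0 0 1
0 0 0
0 1 1

After press 3 at (1,0):
0 1 0
1 1 1
1 0 0
0 1 1

Answer: 0 1 0
1 1 1
1 0 0
0 1 1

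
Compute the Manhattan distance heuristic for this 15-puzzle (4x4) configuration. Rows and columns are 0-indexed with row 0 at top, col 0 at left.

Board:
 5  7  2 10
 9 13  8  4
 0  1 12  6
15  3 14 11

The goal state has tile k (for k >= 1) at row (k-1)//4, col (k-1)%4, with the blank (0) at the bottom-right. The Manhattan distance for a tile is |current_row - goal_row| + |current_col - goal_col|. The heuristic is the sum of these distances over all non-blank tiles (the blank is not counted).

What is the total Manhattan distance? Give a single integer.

Tile 5: at (0,0), goal (1,0), distance |0-1|+|0-0| = 1
Tile 7: at (0,1), goal (1,2), distance |0-1|+|1-2| = 2
Tile 2: at (0,2), goal (0,1), distance |0-0|+|2-1| = 1
Tile 10: at (0,3), goal (2,1), distance |0-2|+|3-1| = 4
Tile 9: at (1,0), goal (2,0), distance |1-2|+|0-0| = 1
Tile 13: at (1,1), goal (3,0), distance |1-3|+|1-0| = 3
Tile 8: at (1,2), goal (1,3), distance |1-1|+|2-3| = 1
Tile 4: at (1,3), goal (0,3), distance |1-0|+|3-3| = 1
Tile 1: at (2,1), goal (0,0), distance |2-0|+|1-0| = 3
Tile 12: at (2,2), goal (2,3), distance |2-2|+|2-3| = 1
Tile 6: at (2,3), goal (1,1), distance |2-1|+|3-1| = 3
Tile 15: at (3,0), goal (3,2), distance |3-3|+|0-2| = 2
Tile 3: at (3,1), goal (0,2), distance |3-0|+|1-2| = 4
Tile 14: at (3,2), goal (3,1), distance |3-3|+|2-1| = 1
Tile 11: at (3,3), goal (2,2), distance |3-2|+|3-2| = 2
Sum: 1 + 2 + 1 + 4 + 1 + 3 + 1 + 1 + 3 + 1 + 3 + 2 + 4 + 1 + 2 = 30

Answer: 30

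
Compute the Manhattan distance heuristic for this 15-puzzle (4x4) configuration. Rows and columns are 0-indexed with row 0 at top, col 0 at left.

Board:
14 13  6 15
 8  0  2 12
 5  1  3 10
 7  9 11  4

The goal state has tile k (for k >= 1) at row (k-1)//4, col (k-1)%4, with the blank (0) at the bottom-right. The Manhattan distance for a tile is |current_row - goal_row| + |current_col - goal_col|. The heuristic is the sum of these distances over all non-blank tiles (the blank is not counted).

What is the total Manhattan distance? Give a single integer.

Tile 14: at (0,0), goal (3,1), distance |0-3|+|0-1| = 4
Tile 13: at (0,1), goal (3,0), distance |0-3|+|1-0| = 4
Tile 6: at (0,2), goal (1,1), distance |0-1|+|2-1| = 2
Tile 15: at (0,3), goal (3,2), distance |0-3|+|3-2| = 4
Tile 8: at (1,0), goal (1,3), distance |1-1|+|0-3| = 3
Tile 2: at (1,2), goal (0,1), distance |1-0|+|2-1| = 2
Tile 12: at (1,3), goal (2,3), distance |1-2|+|3-3| = 1
Tile 5: at (2,0), goal (1,0), distance |2-1|+|0-0| = 1
Tile 1: at (2,1), goal (0,0), distance |2-0|+|1-0| = 3
Tile 3: at (2,2), goal (0,2), distance |2-0|+|2-2| = 2
Tile 10: at (2,3), goal (2,1), distance |2-2|+|3-1| = 2
Tile 7: at (3,0), goal (1,2), distance |3-1|+|0-2| = 4
Tile 9: at (3,1), goal (2,0), distance |3-2|+|1-0| = 2
Tile 11: at (3,2), goal (2,2), distance |3-2|+|2-2| = 1
Tile 4: at (3,3), goal (0,3), distance |3-0|+|3-3| = 3
Sum: 4 + 4 + 2 + 4 + 3 + 2 + 1 + 1 + 3 + 2 + 2 + 4 + 2 + 1 + 3 = 38

Answer: 38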